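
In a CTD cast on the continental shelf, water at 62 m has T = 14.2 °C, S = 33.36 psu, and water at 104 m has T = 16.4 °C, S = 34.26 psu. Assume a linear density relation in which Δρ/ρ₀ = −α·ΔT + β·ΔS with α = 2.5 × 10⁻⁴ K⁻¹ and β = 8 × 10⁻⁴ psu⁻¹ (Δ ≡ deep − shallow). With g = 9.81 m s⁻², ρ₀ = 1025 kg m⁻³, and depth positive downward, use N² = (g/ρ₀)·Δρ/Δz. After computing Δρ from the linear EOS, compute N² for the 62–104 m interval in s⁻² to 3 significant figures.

ΔT = +2.2 K, ΔS = +0.90 psu (deep − shallow).
Δρ/ρ₀ = −αΔT + βΔS = -5.50 × 10⁻⁴ + 7.20 × 10⁻⁴ = 1.70 × 10⁻⁴, so Δρ ≈ 0.1743 kg m⁻³.
N² = (g/ρ₀)·Δρ/Δz = g·(Δρ/ρ₀)/Δz = 9.81 × 1.70 × 10⁻⁴ / 42 = 3.9707 × 10⁻⁵ s⁻² ≈ 3.97 × 10⁻⁵ s⁻².

3.97 × 10⁻⁵ s⁻²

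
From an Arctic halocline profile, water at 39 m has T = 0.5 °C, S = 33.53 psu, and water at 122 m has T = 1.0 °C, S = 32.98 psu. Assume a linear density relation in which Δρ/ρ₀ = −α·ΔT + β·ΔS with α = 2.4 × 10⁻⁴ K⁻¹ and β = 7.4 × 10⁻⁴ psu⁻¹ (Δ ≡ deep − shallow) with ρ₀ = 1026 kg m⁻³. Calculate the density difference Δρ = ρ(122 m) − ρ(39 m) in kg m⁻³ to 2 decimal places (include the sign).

-0.54 kg m⁻³

ΔT = +0.5 K, ΔS = -0.55 psu (deep − shallow).
Δρ/ρ₀ = −(2.4 × 10⁻⁴)(+0.5) + (7.4 × 10⁻⁴)(-0.55) = -5.27 × 10⁻⁴.
Δρ = 1026 × (-5.27 × 10⁻⁴) = -0.54 kg m⁻³.
Negative Δρ: lighter below, statically unstable.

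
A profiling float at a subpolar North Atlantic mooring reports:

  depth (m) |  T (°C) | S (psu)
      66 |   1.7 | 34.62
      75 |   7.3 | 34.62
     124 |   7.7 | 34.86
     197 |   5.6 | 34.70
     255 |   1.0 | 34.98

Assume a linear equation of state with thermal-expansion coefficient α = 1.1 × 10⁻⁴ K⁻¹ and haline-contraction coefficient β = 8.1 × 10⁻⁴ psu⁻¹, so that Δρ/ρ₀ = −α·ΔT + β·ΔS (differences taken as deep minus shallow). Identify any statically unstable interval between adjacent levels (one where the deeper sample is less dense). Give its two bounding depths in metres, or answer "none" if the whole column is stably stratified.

Evaluate Δρ/ρ₀ = −αΔT + βΔS across each adjacent pair:
  66–75 m: −αΔT+βΔS = −(1.1 × 10⁻⁴)(+5.6)+(8.1 × 10⁻⁴)(+0.00) = -6.2 × 10⁻⁴ → UNSTABLE
  75–124 m: −αΔT+βΔS = −(1.1 × 10⁻⁴)(+0.4)+(8.1 × 10⁻⁴)(+0.24) = 1.5 × 10⁻⁴ → stable
  124–197 m: −αΔT+βΔS = −(1.1 × 10⁻⁴)(-2.1)+(8.1 × 10⁻⁴)(-0.16) = 1.0 × 10⁻⁴ → stable
  197–255 m: −αΔT+βΔS = −(1.1 × 10⁻⁴)(-4.6)+(8.1 × 10⁻⁴)(+0.28) = 7.3 × 10⁻⁴ → stable
The 66–75 m interval has Δρ < 0: lighter water underlies denser water.

66–75 m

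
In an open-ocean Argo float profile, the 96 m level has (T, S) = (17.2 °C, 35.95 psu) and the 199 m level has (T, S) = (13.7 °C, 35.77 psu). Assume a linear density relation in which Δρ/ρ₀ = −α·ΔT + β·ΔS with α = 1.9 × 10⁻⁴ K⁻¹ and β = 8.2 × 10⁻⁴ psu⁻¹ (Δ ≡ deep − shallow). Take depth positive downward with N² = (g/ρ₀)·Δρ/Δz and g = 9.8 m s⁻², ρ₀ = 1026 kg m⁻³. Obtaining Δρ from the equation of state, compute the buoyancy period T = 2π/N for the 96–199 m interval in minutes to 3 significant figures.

14.9 min

ΔT = -3.5 K, ΔS = -0.18 psu (deep − shallow).
Δρ/ρ₀ = −αΔT + βΔS = 6.65 × 10⁻⁴ − 1.476 × 10⁻⁴ = 5.174 × 10⁻⁴, so Δρ ≈ 0.5309 kg m⁻³.
N² = (g/ρ₀)·Δρ/Δz = g·(Δρ/ρ₀)/Δz = 9.8 × 5.174 × 10⁻⁴ / 103 = 4.9228 × 10⁻⁵ s⁻².
N = √(4.9228 × 10⁻⁵) = 7.0163 × 10⁻³ rad s⁻¹ → T = 2π/N = 895.51 s = 14.925 min ≈ 14.9 min.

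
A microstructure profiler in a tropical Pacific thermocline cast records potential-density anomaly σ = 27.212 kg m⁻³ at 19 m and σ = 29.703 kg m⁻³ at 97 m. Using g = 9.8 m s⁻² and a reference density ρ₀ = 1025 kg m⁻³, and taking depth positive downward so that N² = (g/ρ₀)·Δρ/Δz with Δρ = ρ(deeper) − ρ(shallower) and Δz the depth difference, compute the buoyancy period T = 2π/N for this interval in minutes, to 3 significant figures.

Δρ = 1029.703 − 1027.212 = 2.491 kg m⁻³ over Δz = 97 − 19 = 78 m.
N² = (9.8/1025) × (2.491/78) = 3.0534 × 10⁻⁴ s⁻².
N = √(3.0534 × 10⁻⁴) = 0.017474 rad s⁻¹, so T = 2π/N = 359.57 s = 5.9928 min ≈ 5.99 min.

5.99 min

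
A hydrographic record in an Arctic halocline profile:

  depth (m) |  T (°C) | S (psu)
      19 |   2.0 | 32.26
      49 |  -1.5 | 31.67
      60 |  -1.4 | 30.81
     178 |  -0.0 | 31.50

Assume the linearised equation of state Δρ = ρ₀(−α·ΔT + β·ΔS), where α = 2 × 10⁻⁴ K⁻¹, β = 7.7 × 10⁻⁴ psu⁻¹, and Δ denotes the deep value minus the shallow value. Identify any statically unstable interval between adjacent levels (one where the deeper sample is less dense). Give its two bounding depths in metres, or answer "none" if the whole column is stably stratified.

Evaluate Δρ/ρ₀ = −αΔT + βΔS across each adjacent pair:
  19–49 m: −αΔT+βΔS = −(2 × 10⁻⁴)(-3.5)+(7.7 × 10⁻⁴)(-0.59) = 2.5 × 10⁻⁴ → stable
  49–60 m: −αΔT+βΔS = −(2 × 10⁻⁴)(+0.1)+(7.7 × 10⁻⁴)(-0.86) = -6.8 × 10⁻⁴ → UNSTABLE
  60–178 m: −αΔT+βΔS = −(2 × 10⁻⁴)(+1.4)+(7.7 × 10⁻⁴)(+0.69) = 2.5 × 10⁻⁴ → stable
The 49–60 m interval has Δρ < 0: lighter water underlies denser water.

49–60 m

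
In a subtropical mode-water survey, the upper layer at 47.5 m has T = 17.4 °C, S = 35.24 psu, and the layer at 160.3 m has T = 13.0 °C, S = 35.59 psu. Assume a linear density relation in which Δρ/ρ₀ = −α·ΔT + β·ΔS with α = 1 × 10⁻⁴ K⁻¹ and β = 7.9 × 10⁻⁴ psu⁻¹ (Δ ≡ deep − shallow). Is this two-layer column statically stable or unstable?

ΔT = 13.0 − 17.4 = -4.4 K and ΔS = 35.59 − 35.24 = +0.35 psu (deep − shallow).
−αΔT = 4.40 × 10⁻⁴; βΔS = 2.765 × 10⁻⁴; sum Δρ/ρ₀ = 7.165 × 10⁻⁴.
Δρ/ρ₀ > 0, so Δρ > 0: deeper water is denser → statically stable.

stable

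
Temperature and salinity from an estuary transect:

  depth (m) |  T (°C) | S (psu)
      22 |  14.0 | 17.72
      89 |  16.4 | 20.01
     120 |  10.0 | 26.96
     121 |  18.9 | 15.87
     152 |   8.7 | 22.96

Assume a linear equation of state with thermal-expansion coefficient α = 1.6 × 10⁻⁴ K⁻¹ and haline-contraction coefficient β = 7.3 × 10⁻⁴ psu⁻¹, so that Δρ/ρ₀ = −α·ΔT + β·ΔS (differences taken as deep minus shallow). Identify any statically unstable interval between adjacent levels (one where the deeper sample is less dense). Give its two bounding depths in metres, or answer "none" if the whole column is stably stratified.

120–121 m

Evaluate Δρ/ρ₀ = −αΔT + βΔS across each adjacent pair:
  22–89 m: −αΔT+βΔS = −(1.6 × 10⁻⁴)(+2.4)+(7.3 × 10⁻⁴)(+2.29) = 1.3 × 10⁻³ → stable
  89–120 m: −αΔT+βΔS = −(1.6 × 10⁻⁴)(-6.4)+(7.3 × 10⁻⁴)(+6.95) = 6.1 × 10⁻³ → stable
  120–121 m: −αΔT+βΔS = −(1.6 × 10⁻⁴)(+8.9)+(7.3 × 10⁻⁴)(-11.09) = -9.5 × 10⁻³ → UNSTABLE
  121–152 m: −αΔT+βΔS = −(1.6 × 10⁻⁴)(-10.2)+(7.3 × 10⁻⁴)(+7.09) = 6.8 × 10⁻³ → stable
The 120–121 m interval has Δρ < 0: lighter water underlies denser water.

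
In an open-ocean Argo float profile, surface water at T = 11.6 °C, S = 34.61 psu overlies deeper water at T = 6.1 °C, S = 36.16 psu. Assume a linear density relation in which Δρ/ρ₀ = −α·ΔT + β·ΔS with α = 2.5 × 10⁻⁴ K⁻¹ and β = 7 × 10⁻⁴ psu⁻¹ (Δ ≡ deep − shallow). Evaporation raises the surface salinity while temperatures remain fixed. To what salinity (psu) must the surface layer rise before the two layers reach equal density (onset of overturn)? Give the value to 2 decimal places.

38.12 psu

Neutral buoyancy requires −α(T_deep − T_surf) + β(S_deep − S_surf′) = 0.
S_surf′ = S_deep − (α/β)·ΔT = 36.16 − (2.5 × 10⁻⁴/7 × 10⁻⁴)·(-5.5) = 38.1243 psu.
Increase required: 38.1243 − 34.61 = 3.5143 psu.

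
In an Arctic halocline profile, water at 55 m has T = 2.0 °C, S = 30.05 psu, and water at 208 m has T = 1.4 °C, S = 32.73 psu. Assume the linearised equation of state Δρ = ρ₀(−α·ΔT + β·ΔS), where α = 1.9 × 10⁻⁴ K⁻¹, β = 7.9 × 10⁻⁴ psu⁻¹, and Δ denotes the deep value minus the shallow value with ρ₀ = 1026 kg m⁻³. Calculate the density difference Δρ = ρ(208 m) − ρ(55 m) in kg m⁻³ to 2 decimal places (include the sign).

+2.29 kg m⁻³

ΔT = -0.6 K, ΔS = +2.68 psu (deep − shallow).
Δρ/ρ₀ = −(1.9 × 10⁻⁴)(-0.6) + (7.9 × 10⁻⁴)(+2.68) = 2.2312 × 10⁻³.
Δρ = 1026 × (2.2312 × 10⁻³) = +2.29 kg m⁻³.
Positive Δρ: denser below, stable.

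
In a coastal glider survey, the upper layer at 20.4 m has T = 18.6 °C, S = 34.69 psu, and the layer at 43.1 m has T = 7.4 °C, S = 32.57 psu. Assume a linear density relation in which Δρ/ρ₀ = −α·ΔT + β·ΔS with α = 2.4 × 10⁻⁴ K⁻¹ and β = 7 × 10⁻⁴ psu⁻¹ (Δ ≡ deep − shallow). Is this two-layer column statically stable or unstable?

stable

ΔT = 7.4 − 18.6 = -11.2 K and ΔS = 32.57 − 34.69 = -2.12 psu (deep − shallow).
−αΔT = 2.688 × 10⁻³; βΔS = -1.484 × 10⁻³; sum Δρ/ρ₀ = 1.204 × 10⁻³.
Δρ/ρ₀ > 0, so Δρ > 0: deeper water is denser → statically stable.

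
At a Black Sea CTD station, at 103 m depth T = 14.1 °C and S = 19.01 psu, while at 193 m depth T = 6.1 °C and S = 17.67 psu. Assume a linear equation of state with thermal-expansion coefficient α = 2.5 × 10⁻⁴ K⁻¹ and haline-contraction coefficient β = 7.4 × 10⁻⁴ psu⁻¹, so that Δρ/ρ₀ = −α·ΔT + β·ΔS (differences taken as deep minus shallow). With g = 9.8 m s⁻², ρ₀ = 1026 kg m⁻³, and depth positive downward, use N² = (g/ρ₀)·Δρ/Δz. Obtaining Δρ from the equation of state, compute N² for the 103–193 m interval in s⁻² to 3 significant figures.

1.10 × 10⁻⁴ s⁻²

ΔT = -8.0 K, ΔS = -1.34 psu (deep − shallow).
Δρ/ρ₀ = −αΔT + βΔS = 2.00 × 10⁻³ − 9.916 × 10⁻⁴ = 1.0084 × 10⁻³, so Δρ ≈ 1.035 kg m⁻³.
N² = (g/ρ₀)·Δρ/Δz = g·(Δρ/ρ₀)/Δz = 9.8 × 1.0084 × 10⁻³ / 90 = 1.0980 × 10⁻⁴ s⁻² ≈ 1.10 × 10⁻⁴ s⁻².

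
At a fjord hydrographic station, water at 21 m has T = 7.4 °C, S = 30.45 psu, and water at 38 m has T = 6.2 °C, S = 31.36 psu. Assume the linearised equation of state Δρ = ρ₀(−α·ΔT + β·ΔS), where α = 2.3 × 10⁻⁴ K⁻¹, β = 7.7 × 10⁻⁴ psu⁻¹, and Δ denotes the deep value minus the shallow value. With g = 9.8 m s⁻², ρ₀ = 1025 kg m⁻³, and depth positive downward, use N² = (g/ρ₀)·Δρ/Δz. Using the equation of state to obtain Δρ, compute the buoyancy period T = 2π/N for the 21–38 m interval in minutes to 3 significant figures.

4.41 min

ΔT = -1.2 K, ΔS = +0.91 psu (deep − shallow).
Δρ/ρ₀ = −αΔT + βΔS = 2.76 × 10⁻⁴ + 7.007 × 10⁻⁴ = 9.767 × 10⁻⁴, so Δρ ≈ 1.001 kg m⁻³.
N² = (g/ρ₀)·Δρ/Δz = g·(Δρ/ρ₀)/Δz = 9.8 × 9.767 × 10⁻⁴ / 17 = 5.6304 × 10⁻⁴ s⁻².
N = √(5.6304 × 10⁻⁴) = 0.023728 rad s⁻¹ → T = 2π/N = 264.80 s = 4.4133 min ≈ 4.41 min.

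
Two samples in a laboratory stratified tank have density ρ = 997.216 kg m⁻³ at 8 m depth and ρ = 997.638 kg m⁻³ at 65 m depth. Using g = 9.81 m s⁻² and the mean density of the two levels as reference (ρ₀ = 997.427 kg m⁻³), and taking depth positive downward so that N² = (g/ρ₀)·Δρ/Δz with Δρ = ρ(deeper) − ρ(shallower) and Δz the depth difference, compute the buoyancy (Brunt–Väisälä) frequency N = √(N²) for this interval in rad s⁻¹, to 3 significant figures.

Δρ = 997.638 − 997.216 = 0.422 kg m⁻³ over Δz = 65 − 8 = 57 m.
N² = (9.81/997.427) × (0.422/57) = 7.2816 × 10⁻⁵ s⁻².
N = √(7.2816 × 10⁻⁵) = 8.5332 × 10⁻³ rad s⁻¹ ≈ 8.53 × 10⁻³ rad s⁻¹.
A positive N² confirms static stability across the interval.

8.53 × 10⁻³ rad s⁻¹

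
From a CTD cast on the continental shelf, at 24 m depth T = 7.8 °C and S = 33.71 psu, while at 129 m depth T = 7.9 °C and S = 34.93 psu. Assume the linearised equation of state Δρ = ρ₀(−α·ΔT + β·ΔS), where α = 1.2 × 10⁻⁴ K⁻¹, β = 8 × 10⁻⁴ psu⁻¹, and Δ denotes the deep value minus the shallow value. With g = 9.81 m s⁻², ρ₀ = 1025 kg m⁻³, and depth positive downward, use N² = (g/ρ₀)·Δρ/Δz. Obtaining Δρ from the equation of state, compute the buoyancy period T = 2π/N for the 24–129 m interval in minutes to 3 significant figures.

ΔT = +0.1 K, ΔS = +1.22 psu (deep − shallow).
Δρ/ρ₀ = −αΔT + βΔS = -1.20 × 10⁻⁵ + 9.76 × 10⁻⁴ = 9.64 × 10⁻⁴, so Δρ ≈ 0.9881 kg m⁻³.
N² = (g/ρ₀)·Δρ/Δz = g·(Δρ/ρ₀)/Δz = 9.81 × 9.64 × 10⁻⁴ / 105 = 9.0065 × 10⁻⁵ s⁻².
N = √(9.0065 × 10⁻⁵) = 9.4903 × 10⁻³ rad s⁻¹ → T = 2π/N = 662.06 s = 11.034 min ≈ 11.0 min.

11.0 min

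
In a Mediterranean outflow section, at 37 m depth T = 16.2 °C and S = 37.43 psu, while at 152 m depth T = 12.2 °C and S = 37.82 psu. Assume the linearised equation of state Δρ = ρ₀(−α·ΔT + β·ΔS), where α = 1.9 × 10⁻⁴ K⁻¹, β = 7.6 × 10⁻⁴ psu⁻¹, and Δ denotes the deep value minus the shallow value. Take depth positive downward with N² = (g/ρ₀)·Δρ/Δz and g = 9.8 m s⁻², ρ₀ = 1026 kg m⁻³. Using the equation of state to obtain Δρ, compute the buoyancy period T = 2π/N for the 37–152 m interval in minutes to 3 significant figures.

11.0 min

ΔT = -4.0 K, ΔS = +0.39 psu (deep − shallow).
Δρ/ρ₀ = −αΔT + βΔS = 7.60 × 10⁻⁴ + 2.964 × 10⁻⁴ = 1.0564 × 10⁻³, so Δρ ≈ 1.084 kg m⁻³.
N² = (g/ρ₀)·Δρ/Δz = g·(Δρ/ρ₀)/Δz = 9.8 × 1.0564 × 10⁻³ / 115 = 9.0024 × 10⁻⁵ s⁻².
N = √(9.0024 × 10⁻⁵) = 9.4881 × 10⁻³ rad s⁻¹ → T = 2π/N = 662.22 s = 11.037 min ≈ 11.0 min.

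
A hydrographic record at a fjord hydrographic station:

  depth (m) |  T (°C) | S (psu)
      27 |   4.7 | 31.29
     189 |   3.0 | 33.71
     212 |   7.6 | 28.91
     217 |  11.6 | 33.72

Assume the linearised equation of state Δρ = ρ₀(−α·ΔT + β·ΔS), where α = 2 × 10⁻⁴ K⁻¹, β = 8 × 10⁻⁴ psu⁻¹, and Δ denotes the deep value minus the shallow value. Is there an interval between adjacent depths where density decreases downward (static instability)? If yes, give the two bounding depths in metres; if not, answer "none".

Evaluate Δρ/ρ₀ = −αΔT + βΔS across each adjacent pair:
  27–189 m: −αΔT+βΔS = −(2 × 10⁻⁴)(-1.7)+(8 × 10⁻⁴)(+2.42) = 2.3 × 10⁻³ → stable
  189–212 m: −αΔT+βΔS = −(2 × 10⁻⁴)(+4.6)+(8 × 10⁻⁴)(-4.80) = -4.8 × 10⁻³ → UNSTABLE
  212–217 m: −αΔT+βΔS = −(2 × 10⁻⁴)(+4.0)+(8 × 10⁻⁴)(+4.81) = 3.0 × 10⁻³ → stable
The 189–212 m interval has Δρ < 0: lighter water underlies denser water.

189–212 m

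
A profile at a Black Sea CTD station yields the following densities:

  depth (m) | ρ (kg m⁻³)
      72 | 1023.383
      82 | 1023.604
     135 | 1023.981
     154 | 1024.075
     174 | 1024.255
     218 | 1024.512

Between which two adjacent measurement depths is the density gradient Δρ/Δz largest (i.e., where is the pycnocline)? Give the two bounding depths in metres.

72–82 m

Compute the density gradient over each adjacent pair:
  72–82 m: Δρ/Δz = 0.221/10 = 0.022 kg m⁻⁴
  82–135 m: Δρ/Δz = 0.377/53 = 7.1 × 10⁻³ kg m⁻⁴
  135–154 m: Δρ/Δz = 0.094/19 = 4.9 × 10⁻³ kg m⁻⁴
  154–174 m: Δρ/Δz = 0.180/20 = 9.0 × 10⁻³ kg m⁻⁴
  174–218 m: Δρ/Δz = 0.257/44 = 5.8 × 10⁻³ kg m⁻⁴
The largest gradient is in the 72–82 m interval — the pycnocline.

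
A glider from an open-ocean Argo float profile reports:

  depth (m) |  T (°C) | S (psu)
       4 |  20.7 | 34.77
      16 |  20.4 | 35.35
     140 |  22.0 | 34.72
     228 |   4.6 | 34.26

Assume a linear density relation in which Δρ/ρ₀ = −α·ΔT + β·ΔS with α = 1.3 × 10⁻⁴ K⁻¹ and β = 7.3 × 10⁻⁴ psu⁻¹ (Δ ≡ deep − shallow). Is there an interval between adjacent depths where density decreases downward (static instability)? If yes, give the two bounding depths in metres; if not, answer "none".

Evaluate Δρ/ρ₀ = −αΔT + βΔS across each adjacent pair:
  4–16 m: −αΔT+βΔS = −(1.3 × 10⁻⁴)(-0.3)+(7.3 × 10⁻⁴)(+0.58) = 4.6 × 10⁻⁴ → stable
  16–140 m: −αΔT+βΔS = −(1.3 × 10⁻⁴)(+1.6)+(7.3 × 10⁻⁴)(-0.63) = -6.7 × 10⁻⁴ → UNSTABLE
  140–228 m: −αΔT+βΔS = −(1.3 × 10⁻⁴)(-17.4)+(7.3 × 10⁻⁴)(-0.46) = 1.9 × 10⁻³ → stable
The 16–140 m interval has Δρ < 0: lighter water underlies denser water.

16–140 m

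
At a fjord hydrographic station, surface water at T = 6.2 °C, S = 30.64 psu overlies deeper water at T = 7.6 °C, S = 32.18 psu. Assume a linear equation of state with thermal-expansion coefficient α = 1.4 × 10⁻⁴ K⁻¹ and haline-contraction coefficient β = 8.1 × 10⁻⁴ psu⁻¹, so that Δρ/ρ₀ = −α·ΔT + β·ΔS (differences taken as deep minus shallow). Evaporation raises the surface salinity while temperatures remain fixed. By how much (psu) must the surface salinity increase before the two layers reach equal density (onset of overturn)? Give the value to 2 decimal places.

1.30 psu

Neutral buoyancy requires −α(T_deep − T_surf) + β(S_deep − S_surf′) = 0.
S_surf′ = S_deep − (α/β)·ΔT = 32.18 − (1.4 × 10⁻⁴/8.1 × 10⁻⁴)·(+1.4) = 31.9380 psu.
Increase required: 31.9380 − 30.64 = 1.2980 psu.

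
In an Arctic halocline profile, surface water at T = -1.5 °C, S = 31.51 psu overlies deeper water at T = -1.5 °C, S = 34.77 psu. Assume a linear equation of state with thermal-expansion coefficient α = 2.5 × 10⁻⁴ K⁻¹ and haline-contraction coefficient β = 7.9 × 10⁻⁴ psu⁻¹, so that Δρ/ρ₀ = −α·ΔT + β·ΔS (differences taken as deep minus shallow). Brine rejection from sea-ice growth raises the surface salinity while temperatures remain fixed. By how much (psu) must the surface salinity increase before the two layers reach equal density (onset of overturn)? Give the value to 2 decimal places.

3.26 psu

Neutral buoyancy requires −α(T_deep − T_surf) + β(S_deep − S_surf′) = 0.
S_surf′ = S_deep − (α/β)·ΔT = 34.77 − (2.5 × 10⁻⁴/7.9 × 10⁻⁴)·(+0.0) = 34.7700 psu.
Increase required: 34.7700 − 31.51 = 3.2600 psu.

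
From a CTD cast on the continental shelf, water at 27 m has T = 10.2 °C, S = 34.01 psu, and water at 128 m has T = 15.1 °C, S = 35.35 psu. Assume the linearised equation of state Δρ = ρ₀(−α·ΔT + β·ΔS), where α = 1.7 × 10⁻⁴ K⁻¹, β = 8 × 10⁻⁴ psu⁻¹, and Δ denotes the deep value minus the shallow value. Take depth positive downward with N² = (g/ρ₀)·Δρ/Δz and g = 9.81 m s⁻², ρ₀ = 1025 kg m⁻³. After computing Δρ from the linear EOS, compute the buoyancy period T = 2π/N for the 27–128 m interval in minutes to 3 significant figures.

ΔT = +4.9 K, ΔS = +1.34 psu (deep − shallow).
Δρ/ρ₀ = −αΔT + βΔS = -8.33 × 10⁻⁴ + 1.072 × 10⁻³ = 2.39 × 10⁻⁴, so Δρ ≈ 0.2450 kg m⁻³.
N² = (g/ρ₀)·Δρ/Δz = g·(Δρ/ρ₀)/Δz = 9.81 × 2.39 × 10⁻⁴ / 101 = 2.3214 × 10⁻⁵ s⁻².
N = √(2.3214 × 10⁻⁵) = 4.8181 × 10⁻³ rad s⁻¹ → T = 2π/N = 1.3041 × 10³ s = 21.735 min ≈ 21.7 min.

21.7 min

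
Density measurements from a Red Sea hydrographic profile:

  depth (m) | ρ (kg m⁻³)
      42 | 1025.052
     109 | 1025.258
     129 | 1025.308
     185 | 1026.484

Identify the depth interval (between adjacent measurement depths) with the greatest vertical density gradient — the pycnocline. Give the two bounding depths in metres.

Compute the density gradient over each adjacent pair:
  42–109 m: Δρ/Δz = 0.206/67 = 3.1 × 10⁻³ kg m⁻⁴
  109–129 m: Δρ/Δz = 0.050/20 = 2.5 × 10⁻³ kg m⁻⁴
  129–185 m: Δρ/Δz = 1.176/56 = 0.021 kg m⁻⁴
The largest gradient is in the 129–185 m interval — the pycnocline.

129–185 m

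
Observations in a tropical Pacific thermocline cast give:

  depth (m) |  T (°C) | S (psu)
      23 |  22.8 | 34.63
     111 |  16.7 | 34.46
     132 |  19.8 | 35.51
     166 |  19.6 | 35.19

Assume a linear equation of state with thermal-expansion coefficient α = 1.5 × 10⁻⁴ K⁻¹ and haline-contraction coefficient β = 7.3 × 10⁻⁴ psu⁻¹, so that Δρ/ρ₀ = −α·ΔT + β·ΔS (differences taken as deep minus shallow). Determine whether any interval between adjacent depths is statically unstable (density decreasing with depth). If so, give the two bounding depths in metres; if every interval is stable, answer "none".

132–166 m

Evaluate Δρ/ρ₀ = −αΔT + βΔS across each adjacent pair:
  23–111 m: −αΔT+βΔS = −(1.5 × 10⁻⁴)(-6.1)+(7.3 × 10⁻⁴)(-0.17) = 7.9 × 10⁻⁴ → stable
  111–132 m: −αΔT+βΔS = −(1.5 × 10⁻⁴)(+3.1)+(7.3 × 10⁻⁴)(+1.05) = 3.0 × 10⁻⁴ → stable
  132–166 m: −αΔT+βΔS = −(1.5 × 10⁻⁴)(-0.2)+(7.3 × 10⁻⁴)(-0.32) = -2.0 × 10⁻⁴ → UNSTABLE
The 132–166 m interval has Δρ < 0: lighter water underlies denser water.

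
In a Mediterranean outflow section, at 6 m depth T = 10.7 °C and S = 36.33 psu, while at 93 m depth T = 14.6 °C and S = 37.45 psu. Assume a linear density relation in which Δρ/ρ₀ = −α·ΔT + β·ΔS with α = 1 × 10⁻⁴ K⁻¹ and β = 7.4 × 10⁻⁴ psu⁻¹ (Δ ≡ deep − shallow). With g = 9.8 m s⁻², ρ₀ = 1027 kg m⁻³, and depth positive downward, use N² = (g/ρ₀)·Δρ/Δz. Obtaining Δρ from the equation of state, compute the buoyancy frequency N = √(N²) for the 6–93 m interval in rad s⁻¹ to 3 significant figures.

ΔT = +3.9 K, ΔS = +1.12 psu (deep − shallow).
Δρ/ρ₀ = −αΔT + βΔS = -3.90 × 10⁻⁴ + 8.288 × 10⁻⁴ = 4.388 × 10⁻⁴, so Δρ ≈ 0.4506 kg m⁻³.
N² = (g/ρ₀)·Δρ/Δz = g·(Δρ/ρ₀)/Δz = 9.8 × 4.388 × 10⁻⁴ / 87 = 4.9428 × 10⁻⁵ s⁻².
N = √(4.9428 × 10⁻⁵) = 7.0305 × 10⁻³ rad s⁻¹ ≈ 7.03 × 10⁻³ rad s⁻¹.

7.03 × 10⁻³ rad s⁻¹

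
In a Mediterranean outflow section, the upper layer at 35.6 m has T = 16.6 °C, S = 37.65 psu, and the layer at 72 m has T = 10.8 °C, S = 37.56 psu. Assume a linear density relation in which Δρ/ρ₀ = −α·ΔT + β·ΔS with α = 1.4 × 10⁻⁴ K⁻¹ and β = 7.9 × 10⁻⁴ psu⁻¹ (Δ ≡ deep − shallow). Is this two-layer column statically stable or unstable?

stable

ΔT = 10.8 − 16.6 = -5.8 K and ΔS = 37.56 − 37.65 = -0.09 psu (deep − shallow).
−αΔT = 8.12 × 10⁻⁴; βΔS = -7.11 × 10⁻⁵; sum Δρ/ρ₀ = 7.409 × 10⁻⁴.
Δρ/ρ₀ > 0, so Δρ > 0: deeper water is denser → statically stable.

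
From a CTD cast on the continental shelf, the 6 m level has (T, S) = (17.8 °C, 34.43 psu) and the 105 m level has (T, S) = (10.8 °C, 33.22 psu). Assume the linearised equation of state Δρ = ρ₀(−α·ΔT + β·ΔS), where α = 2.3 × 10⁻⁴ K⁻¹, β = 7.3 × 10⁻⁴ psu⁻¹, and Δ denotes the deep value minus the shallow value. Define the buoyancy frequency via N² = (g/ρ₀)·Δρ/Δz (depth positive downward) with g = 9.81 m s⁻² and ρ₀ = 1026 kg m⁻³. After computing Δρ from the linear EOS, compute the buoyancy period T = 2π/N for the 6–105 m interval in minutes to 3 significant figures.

12.3 min

ΔT = -7.0 K, ΔS = -1.21 psu (deep − shallow).
Δρ/ρ₀ = −αΔT + βΔS = 1.61 × 10⁻³ − 8.833 × 10⁻⁴ = 7.267 × 10⁻⁴, so Δρ ≈ 0.7456 kg m⁻³.
N² = (g/ρ₀)·Δρ/Δz = g·(Δρ/ρ₀)/Δz = 9.81 × 7.267 × 10⁻⁴ / 99 = 7.2009 × 10⁻⁵ s⁻².
N = √(7.2009 × 10⁻⁵) = 8.4858 × 10⁻³ rad s⁻¹ → T = 2π/N = 740.44 s = 12.341 min ≈ 12.3 min.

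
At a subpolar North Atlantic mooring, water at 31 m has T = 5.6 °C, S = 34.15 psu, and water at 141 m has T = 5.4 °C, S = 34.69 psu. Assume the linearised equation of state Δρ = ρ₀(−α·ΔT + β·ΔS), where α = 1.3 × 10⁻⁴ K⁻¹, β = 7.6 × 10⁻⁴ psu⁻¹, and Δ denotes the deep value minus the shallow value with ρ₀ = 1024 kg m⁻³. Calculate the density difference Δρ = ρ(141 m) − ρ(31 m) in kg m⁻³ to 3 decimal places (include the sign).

ΔT = -0.2 K, ΔS = +0.54 psu (deep − shallow).
Δρ/ρ₀ = −(1.3 × 10⁻⁴)(-0.2) + (7.6 × 10⁻⁴)(+0.54) = 4.364 × 10⁻⁴.
Δρ = 1024 × (4.364 × 10⁻⁴) = +0.447 kg m⁻³.
Positive Δρ: denser below, stable.

+0.447 kg m⁻³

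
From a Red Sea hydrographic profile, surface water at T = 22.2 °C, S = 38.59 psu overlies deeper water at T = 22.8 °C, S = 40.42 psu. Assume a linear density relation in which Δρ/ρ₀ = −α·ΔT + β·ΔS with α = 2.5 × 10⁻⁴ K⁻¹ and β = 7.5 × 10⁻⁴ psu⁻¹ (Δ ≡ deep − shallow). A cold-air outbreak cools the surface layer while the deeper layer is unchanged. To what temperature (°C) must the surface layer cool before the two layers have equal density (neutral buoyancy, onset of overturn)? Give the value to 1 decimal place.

17.3 °C

Neutral buoyancy requires Δρ = 0, i.e. −α(T_deep − T_surf′) + β(S_deep − S_surf) = 0.
T_surf′ = T_deep − (β/α)·ΔS = 22.8 − (7.5 × 10⁻⁴/2.5 × 10⁻⁴)·(+1.83) = 17.310 °C.
Cooling required: 22.2 − (17.310) = 4.890 °C.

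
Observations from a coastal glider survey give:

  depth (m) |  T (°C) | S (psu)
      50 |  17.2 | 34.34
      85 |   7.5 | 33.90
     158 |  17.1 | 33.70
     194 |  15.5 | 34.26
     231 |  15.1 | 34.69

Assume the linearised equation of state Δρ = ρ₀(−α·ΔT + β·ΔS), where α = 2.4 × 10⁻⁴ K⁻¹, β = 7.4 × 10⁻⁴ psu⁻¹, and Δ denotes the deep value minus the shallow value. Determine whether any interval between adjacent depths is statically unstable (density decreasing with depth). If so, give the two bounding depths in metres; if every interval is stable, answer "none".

Evaluate Δρ/ρ₀ = −αΔT + βΔS across each adjacent pair:
  50–85 m: −αΔT+βΔS = −(2.4 × 10⁻⁴)(-9.7)+(7.4 × 10⁻⁴)(-0.44) = 2.0 × 10⁻³ → stable
  85–158 m: −αΔT+βΔS = −(2.4 × 10⁻⁴)(+9.6)+(7.4 × 10⁻⁴)(-0.20) = -2.5 × 10⁻³ → UNSTABLE
  158–194 m: −αΔT+βΔS = −(2.4 × 10⁻⁴)(-1.6)+(7.4 × 10⁻⁴)(+0.56) = 8.0 × 10⁻⁴ → stable
  194–231 m: −αΔT+βΔS = −(2.4 × 10⁻⁴)(-0.4)+(7.4 × 10⁻⁴)(+0.43) = 4.1 × 10⁻⁴ → stable
The 85–158 m interval has Δρ < 0: lighter water underlies denser water.

85–158 m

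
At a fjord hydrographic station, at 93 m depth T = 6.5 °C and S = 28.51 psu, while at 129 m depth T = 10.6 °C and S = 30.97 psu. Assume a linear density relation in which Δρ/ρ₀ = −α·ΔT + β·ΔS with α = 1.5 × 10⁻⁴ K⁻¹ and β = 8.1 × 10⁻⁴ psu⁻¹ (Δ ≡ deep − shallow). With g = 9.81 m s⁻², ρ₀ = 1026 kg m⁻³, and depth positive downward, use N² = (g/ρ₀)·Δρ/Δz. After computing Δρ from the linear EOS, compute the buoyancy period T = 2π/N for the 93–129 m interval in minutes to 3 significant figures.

5.40 min

ΔT = +4.1 K, ΔS = +2.46 psu (deep − shallow).
Δρ/ρ₀ = −αΔT + βΔS = -6.15 × 10⁻⁴ + 1.9926 × 10⁻³ = 1.3776 × 10⁻³, so Δρ ≈ 1.413 kg m⁻³.
N² = (g/ρ₀)·Δρ/Δz = g·(Δρ/ρ₀)/Δz = 9.81 × 1.3776 × 10⁻³ / 36 = 3.7540 × 10⁻⁴ s⁻².
N = √(3.7540 × 10⁻⁴) = 0.019375 rad s⁻¹ → T = 2π/N = 324.29 s = 5.4048 min ≈ 5.40 min.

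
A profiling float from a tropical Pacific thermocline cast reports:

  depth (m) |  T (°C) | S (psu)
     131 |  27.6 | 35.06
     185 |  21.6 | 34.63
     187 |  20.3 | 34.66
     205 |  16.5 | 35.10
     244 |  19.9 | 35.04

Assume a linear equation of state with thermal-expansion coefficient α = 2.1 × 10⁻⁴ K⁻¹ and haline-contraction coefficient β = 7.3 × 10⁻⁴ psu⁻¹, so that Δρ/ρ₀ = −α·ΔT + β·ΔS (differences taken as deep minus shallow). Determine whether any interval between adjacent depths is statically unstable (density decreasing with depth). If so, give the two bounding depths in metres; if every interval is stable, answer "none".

Evaluate Δρ/ρ₀ = −αΔT + βΔS across each adjacent pair:
  131–185 m: −αΔT+βΔS = −(2.1 × 10⁻⁴)(-6.0)+(7.3 × 10⁻⁴)(-0.43) = 9.5 × 10⁻⁴ → stable
  185–187 m: −αΔT+βΔS = −(2.1 × 10⁻⁴)(-1.3)+(7.3 × 10⁻⁴)(+0.03) = 2.9 × 10⁻⁴ → stable
  187–205 m: −αΔT+βΔS = −(2.1 × 10⁻⁴)(-3.8)+(7.3 × 10⁻⁴)(+0.44) = 1.1 × 10⁻³ → stable
  205–244 m: −αΔT+βΔS = −(2.1 × 10⁻⁴)(+3.4)+(7.3 × 10⁻⁴)(-0.06) = -7.6 × 10⁻⁴ → UNSTABLE
The 205–244 m interval has Δρ < 0: lighter water underlies denser water.

205–244 m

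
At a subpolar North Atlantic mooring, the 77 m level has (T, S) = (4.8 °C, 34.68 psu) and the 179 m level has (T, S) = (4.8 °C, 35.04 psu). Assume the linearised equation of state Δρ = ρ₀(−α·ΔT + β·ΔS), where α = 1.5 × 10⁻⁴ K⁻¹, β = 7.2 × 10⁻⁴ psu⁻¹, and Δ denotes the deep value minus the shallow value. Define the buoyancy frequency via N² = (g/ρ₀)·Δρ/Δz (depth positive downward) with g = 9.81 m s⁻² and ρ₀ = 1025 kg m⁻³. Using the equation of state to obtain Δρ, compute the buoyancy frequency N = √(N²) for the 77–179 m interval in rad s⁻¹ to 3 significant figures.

ΔT = +0.0 K, ΔS = +0.36 psu (deep − shallow).
Δρ/ρ₀ = −αΔT + βΔS = 0 + 2.592 × 10⁻⁴ = 2.592 × 10⁻⁴, so Δρ ≈ 0.2657 kg m⁻³.
N² = (g/ρ₀)·Δρ/Δz = g·(Δρ/ρ₀)/Δz = 9.81 × 2.592 × 10⁻⁴ / 102 = 2.4929 × 10⁻⁵ s⁻².
N = √(2.4929 × 10⁻⁵) = 4.9929 × 10⁻³ rad s⁻¹ ≈ 4.99 × 10⁻³ rad s⁻¹.

4.99 × 10⁻³ rad s⁻¹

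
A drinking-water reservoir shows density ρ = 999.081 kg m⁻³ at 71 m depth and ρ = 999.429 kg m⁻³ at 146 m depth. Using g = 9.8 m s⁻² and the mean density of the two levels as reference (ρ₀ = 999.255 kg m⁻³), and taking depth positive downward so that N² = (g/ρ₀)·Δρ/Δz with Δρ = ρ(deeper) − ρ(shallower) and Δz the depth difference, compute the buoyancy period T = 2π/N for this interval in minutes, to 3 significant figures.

15.5 min

Δρ = 999.429 − 999.081 = 0.348 kg m⁻³ over Δz = 146 − 71 = 75 m.
N² = (9.8/999.255) × (0.348/75) = 4.5506 × 10⁻⁵ s⁻².
N = √(4.5506 × 10⁻⁵) = 6.7458 × 10⁻³ rad s⁻¹, so T = 2π/N = 931.42 s = 15.524 min ≈ 15.5 min.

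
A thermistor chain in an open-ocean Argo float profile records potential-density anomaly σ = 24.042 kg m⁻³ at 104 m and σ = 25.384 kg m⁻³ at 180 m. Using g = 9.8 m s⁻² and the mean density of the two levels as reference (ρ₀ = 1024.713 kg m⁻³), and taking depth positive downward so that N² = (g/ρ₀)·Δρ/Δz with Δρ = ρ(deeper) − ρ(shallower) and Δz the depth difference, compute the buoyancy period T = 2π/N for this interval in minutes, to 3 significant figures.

8.06 min

Δρ = 1025.384 − 1024.042 = 1.342 kg m⁻³ over Δz = 180 − 104 = 76 m.
N² = (9.8/1024.713) × (1.342/76) = 1.6887 × 10⁻⁴ s⁻².
N = √(1.6887 × 10⁻⁴) = 0.012995 rad s⁻¹, so T = 2π/N = 483.51 s = 8.0585 min ≈ 8.06 min.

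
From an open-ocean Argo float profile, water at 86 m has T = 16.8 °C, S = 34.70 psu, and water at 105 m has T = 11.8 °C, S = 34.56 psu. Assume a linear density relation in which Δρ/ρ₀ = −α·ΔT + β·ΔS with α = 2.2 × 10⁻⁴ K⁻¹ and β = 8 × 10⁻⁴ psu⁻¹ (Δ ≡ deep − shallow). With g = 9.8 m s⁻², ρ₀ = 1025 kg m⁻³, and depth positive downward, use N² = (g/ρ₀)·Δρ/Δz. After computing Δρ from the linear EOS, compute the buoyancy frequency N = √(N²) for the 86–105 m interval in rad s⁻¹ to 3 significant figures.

ΔT = -5.0 K, ΔS = -0.14 psu (deep − shallow).
Δρ/ρ₀ = −αΔT + βΔS = 1.10 × 10⁻³ − 1.12 × 10⁻⁴ = 9.88 × 10⁻⁴, so Δρ ≈ 1.013 kg m⁻³.
N² = (g/ρ₀)·Δρ/Δz = g·(Δρ/ρ₀)/Δz = 9.8 × 9.88 × 10⁻⁴ / 19 = 5.0960 × 10⁻⁴ s⁻².
N = √(5.0960 × 10⁻⁴) = 0.022574 rad s⁻¹ ≈ 0.0226 rad s⁻¹.

0.0226 rad s⁻¹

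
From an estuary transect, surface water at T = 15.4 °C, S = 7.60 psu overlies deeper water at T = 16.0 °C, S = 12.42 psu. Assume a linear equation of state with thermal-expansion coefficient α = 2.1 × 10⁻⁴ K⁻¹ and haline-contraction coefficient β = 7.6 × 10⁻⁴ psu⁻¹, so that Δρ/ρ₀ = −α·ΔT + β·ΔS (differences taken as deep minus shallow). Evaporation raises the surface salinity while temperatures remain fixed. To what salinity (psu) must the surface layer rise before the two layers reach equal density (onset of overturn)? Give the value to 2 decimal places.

12.25 psu

Neutral buoyancy requires −α(T_deep − T_surf) + β(S_deep − S_surf′) = 0.
S_surf′ = S_deep − (α/β)·ΔT = 12.42 − (2.1 × 10⁻⁴/7.6 × 10⁻⁴)·(+0.6) = 12.2542 psu.
Increase required: 12.2542 − 7.60 = 4.6542 psu.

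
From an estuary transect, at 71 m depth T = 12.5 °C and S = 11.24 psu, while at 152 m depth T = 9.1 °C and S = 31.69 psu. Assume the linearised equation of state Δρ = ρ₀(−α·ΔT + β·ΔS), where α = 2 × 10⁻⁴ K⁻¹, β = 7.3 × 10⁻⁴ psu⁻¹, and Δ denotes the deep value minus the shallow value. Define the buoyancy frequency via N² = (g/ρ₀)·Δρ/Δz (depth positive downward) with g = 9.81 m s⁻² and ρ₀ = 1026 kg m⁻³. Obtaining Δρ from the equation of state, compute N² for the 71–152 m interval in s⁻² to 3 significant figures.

1.89 × 10⁻³ s⁻²

ΔT = -3.4 K, ΔS = +20.45 psu (deep − shallow).
Δρ/ρ₀ = −αΔT + βΔS = 6.80 × 10⁻⁴ + 0.0149285 = 0.0156085, so Δρ ≈ 16.01 kg m⁻³.
N² = (g/ρ₀)·Δρ/Δz = g·(Δρ/ρ₀)/Δz = 9.81 × 0.0156085 / 81 = 1.8904 × 10⁻³ s⁻² ≈ 1.89 × 10⁻³ s⁻².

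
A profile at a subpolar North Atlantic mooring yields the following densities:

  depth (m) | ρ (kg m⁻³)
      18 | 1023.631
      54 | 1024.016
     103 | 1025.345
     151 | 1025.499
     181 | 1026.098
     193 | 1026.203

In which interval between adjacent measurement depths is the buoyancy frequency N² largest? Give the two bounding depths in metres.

54–103 m

Compute the density gradient over each adjacent pair:
  18–54 m: Δρ/Δz = 0.385/36 = 0.011 kg m⁻⁴
  54–103 m: Δρ/Δz = 1.329/49 = 0.027 kg m⁻⁴
  103–151 m: Δρ/Δz = 0.154/48 = 3.2 × 10⁻³ kg m⁻⁴
  151–181 m: Δρ/Δz = 0.599/30 = 0.020 kg m⁻⁴
  181–193 m: Δρ/Δz = 0.105/12 = 8.7 × 10⁻³ kg m⁻⁴
The largest gradient is in the 54–103 m interval — the pycnocline.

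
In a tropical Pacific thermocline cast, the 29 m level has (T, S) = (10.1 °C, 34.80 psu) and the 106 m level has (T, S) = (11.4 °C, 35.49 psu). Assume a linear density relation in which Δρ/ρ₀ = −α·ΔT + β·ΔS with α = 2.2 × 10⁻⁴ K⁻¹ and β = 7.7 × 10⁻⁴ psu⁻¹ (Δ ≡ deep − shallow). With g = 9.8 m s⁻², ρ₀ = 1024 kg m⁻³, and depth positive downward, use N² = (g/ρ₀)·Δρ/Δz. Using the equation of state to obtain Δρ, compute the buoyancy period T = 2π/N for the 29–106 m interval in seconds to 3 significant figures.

1.12 × 10³ s

ΔT = +1.3 K, ΔS = +0.69 psu (deep − shallow).
Δρ/ρ₀ = −αΔT + βΔS = -2.86 × 10⁻⁴ + 5.313 × 10⁻⁴ = 2.453 × 10⁻⁴, so Δρ ≈ 0.2512 kg m⁻³.
N² = (g/ρ₀)·Δρ/Δz = g·(Δρ/ρ₀)/Δz = 9.8 × 2.453 × 10⁻⁴ / 77 = 3.1220 × 10⁻⁵ s⁻².
N = √(3.1220 × 10⁻⁵) = 5.5875 × 10⁻³ rad s⁻¹ → T = 2π/N = 1.1245 × 10³ s ≈ 1.12 × 10³ s.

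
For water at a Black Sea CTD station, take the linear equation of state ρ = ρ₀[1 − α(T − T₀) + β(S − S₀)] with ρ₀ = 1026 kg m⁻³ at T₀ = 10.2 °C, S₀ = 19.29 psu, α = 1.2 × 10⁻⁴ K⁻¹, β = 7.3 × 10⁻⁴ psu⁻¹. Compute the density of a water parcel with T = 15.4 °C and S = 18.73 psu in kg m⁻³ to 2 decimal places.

1024.94 kg m⁻³

T − T₀ = +5.2 K, S − S₀ = -0.56 psu.
Bracket = 1 − α·(+5.2) + β·(-0.56) = 1 + (-1.0328 × 10⁻³) = 0.9989672.
ρ = 1026 × 0.9989672 = 1024.94 kg m⁻³.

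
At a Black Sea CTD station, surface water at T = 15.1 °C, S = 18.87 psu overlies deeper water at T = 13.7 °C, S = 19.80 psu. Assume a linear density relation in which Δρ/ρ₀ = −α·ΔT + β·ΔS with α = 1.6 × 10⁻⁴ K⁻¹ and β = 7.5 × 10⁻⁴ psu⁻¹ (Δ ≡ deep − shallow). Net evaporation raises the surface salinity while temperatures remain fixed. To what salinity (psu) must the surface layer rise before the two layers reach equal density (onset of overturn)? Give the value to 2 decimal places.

Neutral buoyancy requires −α(T_deep − T_surf) + β(S_deep − S_surf′) = 0.
S_surf′ = S_deep − (α/β)·ΔT = 19.80 − (1.6 × 10⁻⁴/7.5 × 10⁻⁴)·(-1.4) = 20.0987 psu.
Increase required: 20.0987 − 18.87 = 1.2287 psu.

20.10 psu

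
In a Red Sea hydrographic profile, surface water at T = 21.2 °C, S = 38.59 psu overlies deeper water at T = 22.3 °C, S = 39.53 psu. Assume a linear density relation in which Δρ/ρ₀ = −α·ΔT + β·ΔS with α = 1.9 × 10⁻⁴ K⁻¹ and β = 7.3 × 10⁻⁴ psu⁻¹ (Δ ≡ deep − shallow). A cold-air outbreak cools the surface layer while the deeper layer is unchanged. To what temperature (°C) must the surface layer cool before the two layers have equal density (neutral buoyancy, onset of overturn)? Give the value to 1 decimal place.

Neutral buoyancy requires Δρ = 0, i.e. −α(T_deep − T_surf′) + β(S_deep − S_surf) = 0.
T_surf′ = T_deep − (β/α)·ΔS = 22.3 − (7.3 × 10⁻⁴/1.9 × 10⁻⁴)·(+0.94) = 18.688 °C.
Cooling required: 21.2 − (18.688) = 2.512 °C.

18.7 °C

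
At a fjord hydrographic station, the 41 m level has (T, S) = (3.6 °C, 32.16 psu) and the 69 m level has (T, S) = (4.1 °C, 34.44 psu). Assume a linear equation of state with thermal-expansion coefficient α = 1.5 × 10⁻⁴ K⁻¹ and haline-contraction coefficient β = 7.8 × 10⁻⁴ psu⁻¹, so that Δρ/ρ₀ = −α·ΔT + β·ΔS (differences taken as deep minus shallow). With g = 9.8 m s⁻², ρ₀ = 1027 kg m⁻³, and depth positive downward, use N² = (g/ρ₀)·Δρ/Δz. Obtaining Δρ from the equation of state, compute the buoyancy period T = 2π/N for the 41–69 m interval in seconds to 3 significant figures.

257 s

ΔT = +0.5 K, ΔS = +2.28 psu (deep − shallow).
Δρ/ρ₀ = −αΔT + βΔS = -7.50 × 10⁻⁵ + 1.7784 × 10⁻³ = 1.7034 × 10⁻³, so Δρ ≈ 1.749 kg m⁻³.
N² = (g/ρ₀)·Δρ/Δz = g·(Δρ/ρ₀)/Δz = 9.8 × 1.7034 × 10⁻³ / 28 = 5.9619 × 10⁻⁴ s⁻².
N = √(5.9619 × 10⁻⁴) = 0.024417 rad s⁻¹ → T = 2π/N = 257.33 s ≈ 257 s.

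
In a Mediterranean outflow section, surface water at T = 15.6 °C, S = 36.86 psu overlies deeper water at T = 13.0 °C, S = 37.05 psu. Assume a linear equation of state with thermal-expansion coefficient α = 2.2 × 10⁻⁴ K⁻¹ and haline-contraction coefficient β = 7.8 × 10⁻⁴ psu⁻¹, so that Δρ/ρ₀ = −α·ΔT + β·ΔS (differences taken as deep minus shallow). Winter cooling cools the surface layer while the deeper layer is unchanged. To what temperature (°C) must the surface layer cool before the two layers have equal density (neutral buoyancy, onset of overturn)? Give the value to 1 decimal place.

12.3 °C

Neutral buoyancy requires Δρ = 0, i.e. −α(T_deep − T_surf′) + β(S_deep − S_surf) = 0.
T_surf′ = T_deep − (β/α)·ΔS = 13.0 − (7.8 × 10⁻⁴/2.2 × 10⁻⁴)·(+0.19) = 12.326 °C.
Cooling required: 15.6 − (12.326) = 3.274 °C.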